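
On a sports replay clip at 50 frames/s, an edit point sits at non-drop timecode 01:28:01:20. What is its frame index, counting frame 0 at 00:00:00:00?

Total seconds to the label: (1 × 3600 + 28 × 60 + 1) = 5281.
Frame index = 5281 × 50 + 20 = 264070.

264070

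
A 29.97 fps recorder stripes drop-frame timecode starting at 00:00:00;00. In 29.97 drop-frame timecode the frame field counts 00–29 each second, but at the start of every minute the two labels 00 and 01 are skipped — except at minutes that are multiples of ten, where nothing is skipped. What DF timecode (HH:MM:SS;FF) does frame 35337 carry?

Each 10-minute DF block holds 10 × 60 × 30 − 9 × 2 = 17982 frames. 35337 ÷ 17982 → 1 full block, remainder 17355.
Within the partial block the first minute is 1800 frames and each further minute 1798, so 9 further minute boundaries passed. Total skipped labels = 18 × 1 + 2 × 9 = 36.
Non-drop label index = 35337 + 36 = 35373; at 30 labels/s that is 00:19:39:03, i.e. DF 00:19:39;03.

00:19:39;03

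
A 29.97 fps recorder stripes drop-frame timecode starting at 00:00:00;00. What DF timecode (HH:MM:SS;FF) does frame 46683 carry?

00:25:57;19

Each 10-minute DF block holds 10 × 60 × 30 − 9 × 2 = 17982 frames. 46683 ÷ 17982 → 2 full blocks, remainder 10719.
Within the partial block the first minute is 1800 frames and each further minute 1798, so 5 further minute boundaries passed. Total skipped labels = 18 × 2 + 2 × 5 = 46.
Non-drop label index = 46683 + 46 = 46729; at 30 labels/s that is 00:25:57:19, i.e. DF 00:25:57;19.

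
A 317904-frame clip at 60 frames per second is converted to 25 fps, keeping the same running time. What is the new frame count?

132460 frames

Target frames = source frames × (target rate / source rate) = 317904 × (25)/(60) = 317904 × 5/12 = 132460.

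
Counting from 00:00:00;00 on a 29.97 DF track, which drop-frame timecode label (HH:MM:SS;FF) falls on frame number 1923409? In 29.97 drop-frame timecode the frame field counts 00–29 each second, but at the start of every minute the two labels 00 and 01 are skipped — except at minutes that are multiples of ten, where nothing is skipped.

Each 10-minute DF block holds 10 × 60 × 30 − 9 × 2 = 17982 frames. 1923409 ÷ 17982 → 106 full blocks, remainder 17317.
Within the partial block the first minute is 1800 frames and each further minute 1798, so 9 further minute boundaries passed. Total skipped labels = 18 × 106 + 2 × 9 = 1926.
Non-drop label index = 1923409 + 1926 = 1925335; at 30 labels/s that is 17:49:37:25, i.e. DF 17:49:37;25.

17:49:37;25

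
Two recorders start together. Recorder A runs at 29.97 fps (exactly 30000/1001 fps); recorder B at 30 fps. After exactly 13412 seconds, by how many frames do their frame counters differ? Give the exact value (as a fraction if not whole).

A emits 30000/1001 × 13412 = 57480000/143 frames; B emits 30 × 13412 = 402360.
Difference = 57480/143 frames (≈ 401.9580); B is ahead of A.

57480/143 frames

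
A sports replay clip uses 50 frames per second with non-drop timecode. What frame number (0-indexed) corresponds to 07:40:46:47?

frame 1382347

Total seconds to the label: (7 × 3600 + 40 × 60 + 46) = 27646.
Frame index = 27646 × 50 + 47 = 1382347.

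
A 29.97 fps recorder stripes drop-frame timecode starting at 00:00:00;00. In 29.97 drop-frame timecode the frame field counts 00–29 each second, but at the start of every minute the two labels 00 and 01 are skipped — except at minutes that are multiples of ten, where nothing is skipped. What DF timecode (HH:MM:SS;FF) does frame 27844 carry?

Each 10-minute DF block holds 10 × 60 × 30 − 9 × 2 = 17982 frames. 27844 ÷ 17982 → 1 full block, remainder 9862.
Within the partial block the first minute is 1800 frames and each further minute 1798, so 5 further minute boundaries passed. Total skipped labels = 18 × 1 + 2 × 5 = 28.
Non-drop label index = 27844 + 28 = 27872; at 30 labels/s that is 00:15:29:02, i.e. DF 00:15:29;02.

00:15:29;02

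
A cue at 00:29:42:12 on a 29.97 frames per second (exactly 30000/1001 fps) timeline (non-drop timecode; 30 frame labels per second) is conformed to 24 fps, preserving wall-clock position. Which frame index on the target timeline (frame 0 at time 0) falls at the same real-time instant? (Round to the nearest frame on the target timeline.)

Source frame index: (0×3600 + 29×60 + 42) × 30 + 12 = 53472.
Real time: 53472 / (30000/1001) = 1115114/625 s.
Target frame: (1115114/625) × (24) = 26762736/625 ≈ 42820.378 → 42820.

frame 42820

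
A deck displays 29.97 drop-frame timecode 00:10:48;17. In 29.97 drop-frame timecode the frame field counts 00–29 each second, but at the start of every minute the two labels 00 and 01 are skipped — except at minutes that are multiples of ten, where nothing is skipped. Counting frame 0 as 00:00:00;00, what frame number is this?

19439

As if non-drop at 30 labels/s: (0 × 3600 + 10 × 60 + 48) × 30 + 17 = 19457.
Minute boundaries passed: 10; those not divisible by 10: 10 − 1 = 9; dropped labels = 2 × 9 = 18.
Actual frame index = 19457 − 18 = 19439.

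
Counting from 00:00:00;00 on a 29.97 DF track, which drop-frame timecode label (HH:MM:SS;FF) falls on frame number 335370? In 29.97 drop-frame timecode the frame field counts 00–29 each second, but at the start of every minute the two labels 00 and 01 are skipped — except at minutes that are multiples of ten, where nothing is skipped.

03:06:30;06

Ten DF minutes hold 17982 frames, so frame 335370 lies in block 18 (frames 323676–341657) with 11694 frames into that block.
The block's first minute is 1800 frames and the rest 1798 each; 11694 frames reaches minute 6, so 18 × 18 + 6 × 2 = 336 labels have been skipped so far.
Adding those back, label number 335370 + 336 = 335706 at 30 labels/s is 11190 s + 6 f = 3 h 6 min 30 s frame 6, i.e. 03:06:30;06.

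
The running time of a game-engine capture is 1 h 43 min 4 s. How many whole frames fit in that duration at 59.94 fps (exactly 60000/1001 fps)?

1 h 43 min 4 s = 6184 s.
Frames = 6184 × 60000/1001 = 371040000/1001 ≈ 370669.3307.
Complete frames: 370669.

370669 frames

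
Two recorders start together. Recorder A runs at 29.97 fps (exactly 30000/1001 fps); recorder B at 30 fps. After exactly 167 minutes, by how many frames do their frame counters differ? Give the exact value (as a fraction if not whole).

167 min = 10020 s.
A emits 30000/1001 × 10020 = 300600000/1001 frames; B emits 30 × 10020 = 300600.
Difference = 300600/1001 frames (≈ 300.2997); B is ahead of A.

300600/1001 frames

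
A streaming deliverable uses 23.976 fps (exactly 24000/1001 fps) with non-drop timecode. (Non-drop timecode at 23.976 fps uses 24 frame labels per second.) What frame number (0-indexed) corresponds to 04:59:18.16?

Total seconds to the label: (4 × 3600 + 59 × 60 + 18) = 17958.
Frame index = 17958 × 24 + 16 = 431008.

431008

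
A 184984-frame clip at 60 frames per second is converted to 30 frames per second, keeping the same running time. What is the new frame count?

Target frames = source frames × (target rate / source rate) = 184984 × (30)/(60) = 184984 × 1/2 = 92492.

92492 frames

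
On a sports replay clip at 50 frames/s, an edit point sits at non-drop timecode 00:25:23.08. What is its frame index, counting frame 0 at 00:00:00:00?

76158

Total seconds to the label: (0 × 3600 + 25 × 60 + 23) = 1523.
Frame index = 1523 × 50 + 8 = 76158.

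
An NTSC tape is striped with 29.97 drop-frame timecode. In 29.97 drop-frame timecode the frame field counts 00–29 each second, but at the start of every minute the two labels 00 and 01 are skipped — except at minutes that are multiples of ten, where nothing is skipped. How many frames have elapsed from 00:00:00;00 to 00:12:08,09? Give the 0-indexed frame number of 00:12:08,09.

As if non-drop at 30 labels/s: (0 × 3600 + 12 × 60 + 8) × 30 + 9 = 21849.
Minute boundaries passed: 12; those not divisible by 10: 12 − 1 = 11; dropped labels = 2 × 11 = 22.
Actual frame index = 21849 − 22 = 21827.

21827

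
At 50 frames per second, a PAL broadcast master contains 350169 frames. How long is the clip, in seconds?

Running time = 350169 / (50) = 7003.38 s.

7003.38 seconds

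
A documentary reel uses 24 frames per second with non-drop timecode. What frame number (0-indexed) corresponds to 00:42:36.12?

frame 61356

Total seconds to the label: (0 × 3600 + 42 × 60 + 36) = 2556.
Frame index = 2556 × 24 + 12 = 61356.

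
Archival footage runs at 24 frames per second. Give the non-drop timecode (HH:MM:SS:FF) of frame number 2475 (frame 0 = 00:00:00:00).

00:01:43:03

2475 ÷ 24 = 103 full seconds, remainder 3 frames.
103 s = 0 h 1 min 43 s.
Timecode: 00:01:43:03.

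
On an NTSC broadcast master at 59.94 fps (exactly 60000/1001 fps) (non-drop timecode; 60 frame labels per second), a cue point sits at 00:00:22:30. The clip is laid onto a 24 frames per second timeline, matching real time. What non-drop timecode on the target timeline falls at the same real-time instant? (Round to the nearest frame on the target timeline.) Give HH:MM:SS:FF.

00:00:22:13

Source frame index: (0×3600 + 0×60 + 22) × 60 + 30 = 1350.
Real time: 1350 / (60000/1001) = 9009/400 s.
Target frame: (9009/400) × (24) = 27027/50 ≈ 540.540 → 541.
At 24 labels/s: frame 541 → 00:00:22:13.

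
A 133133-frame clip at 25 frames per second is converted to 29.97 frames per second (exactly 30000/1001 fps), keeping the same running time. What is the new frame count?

Target frames = source frames × (target rate / source rate) = 133133 × (30000/1001)/(25) = 133133 × 1200/1001 = 159600.

159600 frames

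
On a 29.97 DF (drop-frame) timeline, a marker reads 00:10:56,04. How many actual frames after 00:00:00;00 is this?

19666

Complete 10-minute blocks: 1, each 17982 frames → 17982.
Remaining 0 whole minutes in the current block: 0 frames.
Within the current minute: 56 × 30 + 4 = 1684. Total = 17982 + 0 + 1684 = 19666.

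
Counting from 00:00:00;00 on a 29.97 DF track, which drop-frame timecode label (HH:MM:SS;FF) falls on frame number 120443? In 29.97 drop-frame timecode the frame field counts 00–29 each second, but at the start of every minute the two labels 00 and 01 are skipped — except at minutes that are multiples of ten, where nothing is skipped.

Each 10-minute DF block holds 10 × 60 × 30 − 9 × 2 = 17982 frames. 120443 ÷ 17982 → 6 full blocks, remainder 12551.
Within the partial block the first minute is 1800 frames and each further minute 1798, so 6 further minute boundaries passed. Total skipped labels = 18 × 6 + 2 × 6 = 120.
Non-drop label index = 120443 + 120 = 120563; at 30 labels/s that is 01:06:58:23, i.e. DF 01:06:58;23.

01:06:58;23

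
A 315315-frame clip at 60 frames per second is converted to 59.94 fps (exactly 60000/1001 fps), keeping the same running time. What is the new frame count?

315000 frames

Target frames = source frames × (target rate / source rate) = 315315 × (60000/1001)/(60) = 315315 × 1000/1001 = 315000.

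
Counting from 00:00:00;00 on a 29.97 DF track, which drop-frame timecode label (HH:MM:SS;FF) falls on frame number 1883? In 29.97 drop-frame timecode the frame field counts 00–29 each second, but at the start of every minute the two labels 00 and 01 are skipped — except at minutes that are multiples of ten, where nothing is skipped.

Ten DF minutes hold 17982 frames, so frame 1883 lies in block 0 (frames 0–17981) with 1883 frames into that block.
The block's first minute is 1800 frames and the rest 1798 each; 1883 frames reaches minute 1, so 0 × 18 + 1 × 2 = 2 labels have been skipped so far.
Adding those back, label number 1883 + 2 = 1885 at 30 labels/s is 62 s + 25 f = 0 h 1 min 2 s frame 25, i.e. 00:01:02;25.

00:01:02;25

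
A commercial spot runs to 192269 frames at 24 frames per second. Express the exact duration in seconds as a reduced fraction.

Running time = 192269 ÷ (24) = 192269 × 1/24 = 192269/24 s.

192269/24 seconds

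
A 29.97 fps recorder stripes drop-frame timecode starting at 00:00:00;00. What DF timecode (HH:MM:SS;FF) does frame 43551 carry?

Each 10-minute DF block holds 10 × 60 × 30 − 9 × 2 = 17982 frames. 43551 ÷ 17982 → 2 full blocks, remainder 7587.
Within the partial block the first minute is 1800 frames and each further minute 1798, so 4 further minute boundaries passed. Total skipped labels = 18 × 2 + 2 × 4 = 44.
Non-drop label index = 43551 + 44 = 43595; at 30 labels/s that is 00:24:13:05, i.e. DF 00:24:13;05.

00:24:13;05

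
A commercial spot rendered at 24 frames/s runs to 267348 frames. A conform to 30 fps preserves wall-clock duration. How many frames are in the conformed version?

334185 frames

Frames at target rate = 267348 × (30) / (24) = 334185.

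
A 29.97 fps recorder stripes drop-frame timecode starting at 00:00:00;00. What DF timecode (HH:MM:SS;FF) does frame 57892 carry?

Each 10-minute DF block holds 10 × 60 × 30 − 9 × 2 = 17982 frames. 57892 ÷ 17982 → 3 full blocks, remainder 3946.
Within the partial block the first minute is 1800 frames and each further minute 1798, so 2 further minute boundaries passed. Total skipped labels = 18 × 3 + 2 × 2 = 58.
Non-drop label index = 57892 + 58 = 57950; at 30 labels/s that is 00:32:11:20, i.e. DF 00:32:11;20.

00:32:11;20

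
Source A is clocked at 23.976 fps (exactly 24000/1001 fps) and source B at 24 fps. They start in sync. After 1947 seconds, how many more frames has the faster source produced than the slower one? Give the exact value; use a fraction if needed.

A emits 24000/1001 × 1947 = 4248000/91 frames; B emits 24 × 1947 = 46728.
Difference = 4248/91 frames (≈ 46.6813); B is ahead of A.

4248/91 frames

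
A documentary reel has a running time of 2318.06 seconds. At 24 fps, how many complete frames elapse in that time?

55633 frames

Frames = 2318.06 × 24 = 1390836/25 ≈ 55633.4400.
Complete frames: 55633.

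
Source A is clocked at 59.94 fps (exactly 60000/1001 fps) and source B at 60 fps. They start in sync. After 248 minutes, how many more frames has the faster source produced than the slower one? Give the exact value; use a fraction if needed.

892800/1001 frames

248 min = 14880 s.
A emits 60000/1001 × 14880 = 892800000/1001 frames; B emits 60 × 14880 = 892800.
Difference = 892800/1001 frames (≈ 891.9081); B is ahead of A.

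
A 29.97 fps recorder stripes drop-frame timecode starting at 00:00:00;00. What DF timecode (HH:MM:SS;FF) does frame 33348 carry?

00:18:32;22

Ten DF minutes hold 17982 frames, so frame 33348 lies in block 1 (frames 17982–35963) with 15366 frames into that block.
The block's first minute is 1800 frames and the rest 1798 each; 15366 frames reaches minute 8, so 1 × 18 + 8 × 2 = 34 labels have been skipped so far.
Adding those back, label number 33348 + 34 = 33382 at 30 labels/s is 1112 s + 22 f = 0 h 18 min 32 s frame 22, i.e. 00:18:32;22.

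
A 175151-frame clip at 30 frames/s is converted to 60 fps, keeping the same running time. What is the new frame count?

350302 frames

Target frames = source frames × (target rate / source rate) = 175151 × (60)/(30) = 175151 × 2 = 350302.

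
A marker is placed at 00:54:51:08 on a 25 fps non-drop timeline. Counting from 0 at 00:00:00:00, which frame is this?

Total seconds to the label: (0 × 3600 + 54 × 60 + 51) = 3291.
Frame index = 3291 × 25 + 8 = 82283.

frame 82283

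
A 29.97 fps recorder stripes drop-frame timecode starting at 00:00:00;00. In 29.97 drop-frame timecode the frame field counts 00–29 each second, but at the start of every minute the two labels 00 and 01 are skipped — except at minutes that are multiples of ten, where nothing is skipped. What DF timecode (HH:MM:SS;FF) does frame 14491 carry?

Each 10-minute DF block holds 10 × 60 × 30 − 9 × 2 = 17982 frames. 14491 ÷ 17982 → 0 full blocks, remainder 14491.
Within the partial block the first minute is 1800 frames and each further minute 1798, so 8 further minute boundaries passed. Total skipped labels = 18 × 0 + 2 × 8 = 16.
Non-drop label index = 14491 + 16 = 14507; at 30 labels/s that is 00:08:03:17, i.e. DF 00:08:03;17.

00:08:03;17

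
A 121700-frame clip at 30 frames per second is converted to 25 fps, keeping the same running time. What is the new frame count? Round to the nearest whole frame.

Frames at target rate = 121700 × (25) / (30) = 304250/3 ≈ 101416.667.
Nearest whole frame: 101417.

101417 frames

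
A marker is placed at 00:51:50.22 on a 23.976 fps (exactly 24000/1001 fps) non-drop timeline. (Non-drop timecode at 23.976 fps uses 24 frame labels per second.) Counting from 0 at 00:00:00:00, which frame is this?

frame 74662

Total seconds to the label: (0 × 3600 + 51 × 60 + 50) = 3110.
Frame index = 3110 × 24 + 22 = 74662.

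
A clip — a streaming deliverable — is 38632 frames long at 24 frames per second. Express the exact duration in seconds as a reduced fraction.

Running time = 38632 ÷ (24) = 38632 × 1/24 = 4829/3 s.

4829/3 seconds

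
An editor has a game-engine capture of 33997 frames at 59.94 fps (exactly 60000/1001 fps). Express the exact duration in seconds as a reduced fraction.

34030997/60000 seconds

Running time = 33997 ÷ (60000/1001) = 33997 × 1001/60000 = 34030997/60000 s.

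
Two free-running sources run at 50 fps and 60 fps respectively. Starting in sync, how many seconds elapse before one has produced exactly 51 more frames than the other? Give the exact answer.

5.1 seconds

The gap grows by |60 − 50| = 10 frames per second.
Time for a 51-frame gap: 51 ÷ (10) = 5.1 s.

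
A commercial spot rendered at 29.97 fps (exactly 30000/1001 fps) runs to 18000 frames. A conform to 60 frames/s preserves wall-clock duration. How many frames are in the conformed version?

36036 frames

Target frames = source frames × (target rate / source rate) = 18000 × (60)/(30000/1001) = 18000 × 1001/500 = 36036.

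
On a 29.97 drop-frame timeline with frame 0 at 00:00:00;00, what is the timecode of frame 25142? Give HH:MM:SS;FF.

Ten DF minutes hold 17982 frames, so frame 25142 lies in block 1 (frames 17982–35963) with 7160 frames into that block.
The block's first minute is 1800 frames and the rest 1798 each; 7160 frames reaches minute 3, so 1 × 18 + 3 × 2 = 24 labels have been skipped so far.
Adding those back, label number 25142 + 24 = 25166 at 30 labels/s is 838 s + 26 f = 0 h 13 min 58 s frame 26, i.e. 00:13:58;26.

00:13:58;26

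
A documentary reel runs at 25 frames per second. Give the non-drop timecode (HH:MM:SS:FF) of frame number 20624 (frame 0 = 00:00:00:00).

20624 ÷ 25 = 824 full seconds, remainder 24 frames.
824 s = 0 h 13 min 44 s.
Timecode: 00:13:44:24.

00:13:44:24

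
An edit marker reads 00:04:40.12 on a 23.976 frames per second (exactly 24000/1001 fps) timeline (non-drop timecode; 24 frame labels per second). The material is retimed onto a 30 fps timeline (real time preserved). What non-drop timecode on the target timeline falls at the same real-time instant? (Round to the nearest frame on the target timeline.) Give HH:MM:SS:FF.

Source frame index: (0×3600 + 4×60 + 40) × 24 + 12 = 6732.
Real time: 6732 / (24000/1001) = 561561/2000 s.
Target frame: (561561/2000) × (30) = 1684683/200 ≈ 8423.415 → 8423.
At 30 labels/s: frame 8423 → 00:04:40:23.

00:04:40:23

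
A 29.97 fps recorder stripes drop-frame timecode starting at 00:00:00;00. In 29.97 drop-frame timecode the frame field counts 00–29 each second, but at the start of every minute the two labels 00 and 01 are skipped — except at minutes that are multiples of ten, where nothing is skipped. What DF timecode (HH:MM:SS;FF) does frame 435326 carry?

Each 10-minute DF block holds 10 × 60 × 30 − 9 × 2 = 17982 frames. 435326 ÷ 17982 → 24 full blocks, remainder 3758.
Within the partial block the first minute is 1800 frames and each further minute 1798, so 2 further minute boundaries passed. Total skipped labels = 18 × 24 + 2 × 2 = 436.
Non-drop label index = 435326 + 436 = 435762; at 30 labels/s that is 04:02:05:12, i.e. DF 04:02:05;12.

04:02:05;12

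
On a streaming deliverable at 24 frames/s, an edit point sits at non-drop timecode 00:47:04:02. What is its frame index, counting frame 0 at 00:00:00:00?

Total seconds to the label: (0 × 3600 + 47 × 60 + 4) = 2824.
Frame index = 2824 × 24 + 2 = 67778.

67778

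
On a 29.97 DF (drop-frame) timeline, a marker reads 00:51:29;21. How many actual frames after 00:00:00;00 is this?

92599

Complete 10-minute blocks: 5, each 17982 frames → 89910.
Remaining 1 whole minute in the current block: 1800 + 0 × 1798 = 1800 frames.
Within the current minute: 29 × 30 + 21 − 2 = 889 (labels ;00/;01 skipped at this minute). Total = 89910 + 1800 + 889 = 92599.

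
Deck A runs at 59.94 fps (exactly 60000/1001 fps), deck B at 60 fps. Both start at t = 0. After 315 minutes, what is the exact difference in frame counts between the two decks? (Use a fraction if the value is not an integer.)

315 min = 18900 s.
A emits 60000/1001 × 18900 = 162000000/143 frames; B emits 60 × 18900 = 1134000.
Difference = 162000/143 frames (≈ 1132.8671); B is ahead of A.

162000/143 frames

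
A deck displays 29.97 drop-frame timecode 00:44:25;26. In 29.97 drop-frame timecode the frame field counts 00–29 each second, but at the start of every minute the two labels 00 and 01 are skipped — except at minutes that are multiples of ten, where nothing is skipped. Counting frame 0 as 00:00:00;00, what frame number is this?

Complete 10-minute blocks: 4, each 17982 frames → 71928.
Remaining 4 whole minutes in the current block: 1800 + 3 × 1798 = 7194 frames.
Within the current minute: 25 × 30 + 26 − 2 = 774 (labels ;00/;01 skipped at this minute). Total = 71928 + 7194 + 774 = 79896.

79896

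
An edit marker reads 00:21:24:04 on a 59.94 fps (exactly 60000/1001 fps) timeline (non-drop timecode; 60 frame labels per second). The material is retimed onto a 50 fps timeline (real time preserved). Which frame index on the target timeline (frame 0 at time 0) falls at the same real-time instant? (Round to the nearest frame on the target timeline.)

frame 64268

Source frame index: (0×3600 + 21×60 + 24) × 60 + 4 = 77044.
Real time: 77044 / (60000/1001) = 19280261/15000 s.
Target frame: (19280261/15000) × (50) = 19280261/300 ≈ 64267.537 → 64268.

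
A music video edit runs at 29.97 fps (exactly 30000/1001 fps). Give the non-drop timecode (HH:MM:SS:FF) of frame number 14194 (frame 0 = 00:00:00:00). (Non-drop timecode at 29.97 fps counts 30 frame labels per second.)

00:07:53:04

14194 ÷ 30 = 473 full seconds, remainder 4 frames.
473 s = 0 h 7 min 53 s.
Timecode: 00:07:53:04.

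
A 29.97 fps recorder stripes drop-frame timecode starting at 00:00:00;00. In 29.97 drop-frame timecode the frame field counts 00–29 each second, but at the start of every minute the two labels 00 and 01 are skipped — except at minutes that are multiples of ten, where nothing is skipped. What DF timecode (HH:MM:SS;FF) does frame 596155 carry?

Ten DF minutes hold 17982 frames, so frame 596155 lies in block 33 (frames 593406–611387) with 2749 frames into that block.
The block's first minute is 1800 frames and the rest 1798 each; 2749 frames reaches minute 1, so 33 × 18 + 1 × 2 = 596 labels have been skipped so far.
Adding those back, label number 596155 + 596 = 596751 at 30 labels/s is 19891 s + 21 f = 5 h 31 min 31 s frame 21, i.e. 05:31:31;21.

05:31:31;21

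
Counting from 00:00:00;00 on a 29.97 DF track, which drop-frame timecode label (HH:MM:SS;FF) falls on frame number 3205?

00:01:46;27

Each 10-minute DF block holds 10 × 60 × 30 − 9 × 2 = 17982 frames. 3205 ÷ 17982 → 0 full blocks, remainder 3205.
Within the partial block the first minute is 1800 frames and each further minute 1798, so 1 further minute boundary passed. Total skipped labels = 18 × 0 + 2 × 1 = 2.
Non-drop label index = 3205 + 2 = 3207; at 30 labels/s that is 00:01:46:27, i.e. DF 00:01:46;27.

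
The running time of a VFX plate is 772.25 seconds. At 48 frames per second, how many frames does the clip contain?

37068 frames

Frames = 772.25 × 48 = 37068.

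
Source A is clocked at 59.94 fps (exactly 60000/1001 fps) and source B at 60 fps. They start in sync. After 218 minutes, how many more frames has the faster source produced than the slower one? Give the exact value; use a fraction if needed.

218 min = 13080 s.
A emits 60000/1001 × 13080 = 784800000/1001 frames; B emits 60 × 13080 = 784800.
Difference = 784800/1001 frames (≈ 784.0160); B is ahead of A.

784800/1001 frames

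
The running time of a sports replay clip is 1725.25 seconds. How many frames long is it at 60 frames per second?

Frames = 1725.25 × 60 = 103515.

103515 frames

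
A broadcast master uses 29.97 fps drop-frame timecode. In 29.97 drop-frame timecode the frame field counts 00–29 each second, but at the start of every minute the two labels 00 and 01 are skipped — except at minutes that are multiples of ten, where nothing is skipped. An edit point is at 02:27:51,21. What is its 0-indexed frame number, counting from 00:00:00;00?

Complete 10-minute blocks: 14, each 17982 frames → 251748.
Remaining 7 whole minutes in the current block: 1800 + 6 × 1798 = 12588 frames.
Within the current minute: 51 × 30 + 21 − 2 = 1549 (labels ;00/;01 skipped at this minute). Total = 251748 + 12588 + 1549 = 265885.

265885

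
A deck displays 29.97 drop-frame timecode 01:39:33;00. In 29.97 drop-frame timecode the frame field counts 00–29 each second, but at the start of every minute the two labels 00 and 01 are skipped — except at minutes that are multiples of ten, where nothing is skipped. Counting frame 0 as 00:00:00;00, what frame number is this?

179010

Complete 10-minute blocks: 9, each 17982 frames → 161838.
Remaining 9 whole minutes in the current block: 1800 + 8 × 1798 = 16184 frames.
Within the current minute: 33 × 30 + 0 − 2 = 988 (labels ;00/;01 skipped at this minute). Total = 161838 + 16184 + 988 = 179010.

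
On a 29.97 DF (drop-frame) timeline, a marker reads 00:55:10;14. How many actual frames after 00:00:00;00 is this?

Complete 10-minute blocks: 5, each 17982 frames → 89910.
Remaining 5 whole minutes in the current block: 1800 + 4 × 1798 = 8992 frames.
Within the current minute: 10 × 30 + 14 − 2 = 312 (labels ;00/;01 skipped at this minute). Total = 89910 + 8992 + 312 = 99214.

99214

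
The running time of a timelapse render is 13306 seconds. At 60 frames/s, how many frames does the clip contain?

Frames = 13306 × 60 = 798360.

798360 frames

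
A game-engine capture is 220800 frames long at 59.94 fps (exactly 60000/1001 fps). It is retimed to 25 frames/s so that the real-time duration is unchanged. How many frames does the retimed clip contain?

92092 frames

Target frames = source frames × (target rate / source rate) = 220800 × (25)/(60000/1001) = 220800 × 1001/2400 = 92092.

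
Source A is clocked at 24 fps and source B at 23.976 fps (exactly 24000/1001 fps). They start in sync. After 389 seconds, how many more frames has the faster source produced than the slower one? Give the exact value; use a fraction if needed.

9336/1001 frames

A emits 24 × 389 = 9336 frames; B emits 24000/1001 × 389 = 9336000/1001.
Difference = 9336/1001 frames (≈ 9.3267); B is behind A.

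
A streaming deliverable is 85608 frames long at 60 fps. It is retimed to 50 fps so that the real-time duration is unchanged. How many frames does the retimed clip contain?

71340 frames

Target frames = source frames × (target rate / source rate) = 85608 × (50)/(60) = 85608 × 5/6 = 71340.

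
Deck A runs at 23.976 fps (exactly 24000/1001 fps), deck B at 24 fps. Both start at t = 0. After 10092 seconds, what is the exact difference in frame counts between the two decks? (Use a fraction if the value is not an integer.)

242208/1001 frames

A emits 24000/1001 × 10092 = 242208000/1001 frames; B emits 24 × 10092 = 242208.
Difference = 242208/1001 frames (≈ 241.9660); B is ahead of A.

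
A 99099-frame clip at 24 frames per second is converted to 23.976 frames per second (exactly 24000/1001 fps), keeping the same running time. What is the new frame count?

99000 frames

Target frames = source frames × (target rate / source rate) = 99099 × (24000/1001)/(24) = 99099 × 1000/1001 = 99000.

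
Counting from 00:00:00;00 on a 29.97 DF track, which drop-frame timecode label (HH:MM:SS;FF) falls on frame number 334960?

Each 10-minute DF block holds 10 × 60 × 30 − 9 × 2 = 17982 frames. 334960 ÷ 17982 → 18 full blocks, remainder 11284.
Within the partial block the first minute is 1800 frames and each further minute 1798, so 6 further minute boundaries passed. Total skipped labels = 18 × 18 + 2 × 6 = 336.
Non-drop label index = 334960 + 336 = 335296; at 30 labels/s that is 03:06:16:16, i.e. DF 03:06:16;16.

03:06:16;16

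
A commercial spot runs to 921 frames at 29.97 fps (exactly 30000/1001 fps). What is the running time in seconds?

Running time = 921 / (30000/1001) = 30.7307 s.

30.7307 seconds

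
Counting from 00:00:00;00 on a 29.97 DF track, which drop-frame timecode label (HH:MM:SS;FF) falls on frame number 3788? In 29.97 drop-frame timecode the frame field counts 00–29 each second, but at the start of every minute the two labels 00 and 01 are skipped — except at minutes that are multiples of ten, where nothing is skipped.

Each 10-minute DF block holds 10 × 60 × 30 − 9 × 2 = 17982 frames. 3788 ÷ 17982 → 0 full blocks, remainder 3788.
Within the partial block the first minute is 1800 frames and each further minute 1798, so 2 further minute boundaries passed. Total skipped labels = 18 × 0 + 2 × 2 = 4.
Non-drop label index = 3788 + 4 = 3792; at 30 labels/s that is 00:02:06:12, i.e. DF 00:02:06;12.

00:02:06;12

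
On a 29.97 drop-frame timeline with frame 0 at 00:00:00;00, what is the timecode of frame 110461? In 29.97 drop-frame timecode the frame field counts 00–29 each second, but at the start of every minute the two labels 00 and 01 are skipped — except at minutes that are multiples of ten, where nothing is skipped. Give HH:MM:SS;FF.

Ten DF minutes hold 17982 frames, so frame 110461 lies in block 6 (frames 107892–125873) with 2569 frames into that block.
The block's first minute is 1800 frames and the rest 1798 each; 2569 frames reaches minute 1, so 6 × 18 + 1 × 2 = 110 labels have been skipped so far.
Adding those back, label number 110461 + 110 = 110571 at 30 labels/s is 3685 s + 21 f = 1 h 1 min 25 s frame 21, i.e. 01:01:25;21.

01:01:25;21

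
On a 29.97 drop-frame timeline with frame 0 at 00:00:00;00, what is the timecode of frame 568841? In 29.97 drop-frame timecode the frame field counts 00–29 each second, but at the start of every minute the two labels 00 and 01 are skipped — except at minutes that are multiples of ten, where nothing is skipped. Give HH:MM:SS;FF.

05:16:20;11

Ten DF minutes hold 17982 frames, so frame 568841 lies in block 31 (frames 557442–575423) with 11399 frames into that block.
The block's first minute is 1800 frames and the rest 1798 each; 11399 frames reaches minute 6, so 31 × 18 + 6 × 2 = 570 labels have been skipped so far.
Adding those back, label number 568841 + 570 = 569411 at 30 labels/s is 18980 s + 11 f = 5 h 16 min 20 s frame 11, i.e. 05:16:20;11.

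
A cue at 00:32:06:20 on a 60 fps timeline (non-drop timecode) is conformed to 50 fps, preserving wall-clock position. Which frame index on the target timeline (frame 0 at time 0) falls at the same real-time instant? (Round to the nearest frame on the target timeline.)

Source frame index: (0×3600 + 32×60 + 6) × 60 + 20 = 115580.
Real time: 115580 / (60) = 5779/3 s.
Target frame: (5779/3) × (50) = 288950/3 ≈ 96316.667 → 96317.

frame 96317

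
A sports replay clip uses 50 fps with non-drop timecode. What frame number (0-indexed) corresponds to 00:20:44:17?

Total seconds to the label: (0 × 3600 + 20 × 60 + 44) = 1244.
Frame index = 1244 × 50 + 17 = 62217.

62217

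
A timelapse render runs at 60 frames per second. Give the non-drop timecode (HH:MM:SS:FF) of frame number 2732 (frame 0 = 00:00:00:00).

2732 ÷ 60 = 45 full seconds, remainder 32 frames.
45 s = 0 h 0 min 45 s.
Timecode: 00:00:45:32.

00:00:45:32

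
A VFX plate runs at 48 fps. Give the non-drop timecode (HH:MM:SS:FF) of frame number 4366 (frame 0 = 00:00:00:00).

00:01:30:46

4366 ÷ 48 = 90 full seconds, remainder 46 frames.
90 s = 0 h 1 min 30 s.
Timecode: 00:01:30:46.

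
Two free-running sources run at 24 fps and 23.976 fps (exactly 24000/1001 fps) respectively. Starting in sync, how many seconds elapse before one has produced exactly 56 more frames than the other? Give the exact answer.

7007/3 seconds

The gap grows by |24000/1001 − 24| = 24/1001 frames per second.
Time for a 56-frame gap: 56 ÷ (24/1001) = 7007/3 s.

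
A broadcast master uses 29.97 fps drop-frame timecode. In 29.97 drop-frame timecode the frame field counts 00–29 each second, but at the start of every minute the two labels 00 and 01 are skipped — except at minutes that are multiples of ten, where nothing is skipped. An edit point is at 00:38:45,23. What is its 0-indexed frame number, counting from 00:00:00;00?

69703

As if non-drop at 30 labels/s: (0 × 3600 + 38 × 60 + 45) × 30 + 23 = 69773.
Minute boundaries passed: 38; those not divisible by 10: 38 − 3 = 35; dropped labels = 2 × 35 = 70.
Actual frame index = 69773 − 70 = 69703.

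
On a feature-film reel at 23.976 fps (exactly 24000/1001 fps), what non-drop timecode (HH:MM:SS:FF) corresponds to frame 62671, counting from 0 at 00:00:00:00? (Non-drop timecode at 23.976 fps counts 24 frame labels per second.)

62671 ÷ 24 = 2611 full seconds, remainder 7 frames.
2611 s = 0 h 43 min 31 s.
Timecode: 00:43:31:07.

00:43:31:07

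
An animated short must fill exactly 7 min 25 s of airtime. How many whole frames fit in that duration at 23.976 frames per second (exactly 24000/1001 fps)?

10669 frames

7 min 25 s = 445 s.
Frames = 445 × 24000/1001 = 10680000/1001 ≈ 10669.3307.
Complete frames: 10669.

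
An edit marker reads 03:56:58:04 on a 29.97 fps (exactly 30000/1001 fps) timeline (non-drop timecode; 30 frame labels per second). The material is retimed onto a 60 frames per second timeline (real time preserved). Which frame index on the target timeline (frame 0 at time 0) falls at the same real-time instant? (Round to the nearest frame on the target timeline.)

Source frame index: (3×3600 + 56×60 + 58) × 30 + 4 = 426544.
Real time: 426544 / (30000/1001) = 26685659/1875 s.
Target frame: (26685659/1875) × (60) = 106742636/125 ≈ 853941.088 → 853941.

frame 853941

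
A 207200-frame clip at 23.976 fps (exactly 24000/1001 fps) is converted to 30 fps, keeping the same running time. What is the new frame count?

Target frames = source frames × (target rate / source rate) = 207200 × (30)/(24000/1001) = 207200 × 1001/800 = 259259.

259259 frames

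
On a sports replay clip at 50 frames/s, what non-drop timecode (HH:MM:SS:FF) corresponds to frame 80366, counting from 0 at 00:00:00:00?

80366 ÷ 50 = 1607 full seconds, remainder 16 frames.
1607 s = 0 h 26 min 47 s.
Timecode: 00:26:47:16.

00:26:47:16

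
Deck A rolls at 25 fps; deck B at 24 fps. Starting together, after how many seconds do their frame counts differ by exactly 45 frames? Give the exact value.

45 seconds

The gap grows by |24 − 25| = 1 frame per second.
Time for a 45-frame gap: 45 ÷ (1) = 45 s.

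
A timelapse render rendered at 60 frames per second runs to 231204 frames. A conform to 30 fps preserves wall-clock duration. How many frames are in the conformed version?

Frames at target rate = 231204 × (30) / (60) = 115602.

115602 frames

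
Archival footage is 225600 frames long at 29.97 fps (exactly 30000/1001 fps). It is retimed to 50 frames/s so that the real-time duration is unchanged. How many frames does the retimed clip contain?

Target frames = source frames × (target rate / source rate) = 225600 × (50)/(30000/1001) = 225600 × 1001/600 = 376376.

376376 frames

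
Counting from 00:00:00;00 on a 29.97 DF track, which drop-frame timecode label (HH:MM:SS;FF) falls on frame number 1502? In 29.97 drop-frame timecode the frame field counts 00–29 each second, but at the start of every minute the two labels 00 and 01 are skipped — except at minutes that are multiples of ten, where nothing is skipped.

Ten DF minutes hold 17982 frames, so frame 1502 lies in block 0 (frames 0–17981) with 1502 frames into that block.
The block's first minute is 1800 frames and the rest 1798 each; 1502 frames reaches minute 0, so 0 × 18 + 0 × 2 = 0 labels have been skipped so far.
Adding those back, label number 1502 + 0 = 1502 at 30 labels/s is 50 s + 2 f = 0 h 0 min 50 s frame 2, i.e. 00:00:50;02.

00:00:50;02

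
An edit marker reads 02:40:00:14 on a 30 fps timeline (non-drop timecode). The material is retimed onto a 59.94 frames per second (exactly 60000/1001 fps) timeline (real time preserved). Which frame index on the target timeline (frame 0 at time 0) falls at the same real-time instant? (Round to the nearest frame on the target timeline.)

Source frame index: (2×3600 + 40×60 + 0) × 30 + 14 = 288014.
Real time: 288014 / (30) = 144007/15 s.
Target frame: (144007/15) × (60000/1001) = 576028000/1001 ≈ 575452.547 → 575453.

frame 575453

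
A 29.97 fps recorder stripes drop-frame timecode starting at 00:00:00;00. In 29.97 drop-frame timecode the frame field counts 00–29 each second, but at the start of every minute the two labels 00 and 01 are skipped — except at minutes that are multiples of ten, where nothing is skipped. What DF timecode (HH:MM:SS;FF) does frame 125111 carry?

01:09:34;17

Ten DF minutes hold 17982 frames, so frame 125111 lies in block 6 (frames 107892–125873) with 17219 frames into that block.
The block's first minute is 1800 frames and the rest 1798 each; 17219 frames reaches minute 9, so 6 × 18 + 9 × 2 = 126 labels have been skipped so far.
Adding those back, label number 125111 + 126 = 125237 at 30 labels/s is 4174 s + 17 f = 1 h 9 min 34 s frame 17, i.e. 01:09:34;17.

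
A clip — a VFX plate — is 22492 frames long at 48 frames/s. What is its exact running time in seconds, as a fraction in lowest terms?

Running time = 22492 ÷ (48) = 22492 × 1/48 = 5623/12 s.

5623/12 seconds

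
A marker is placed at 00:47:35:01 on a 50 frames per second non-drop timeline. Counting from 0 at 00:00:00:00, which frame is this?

frame 142751

Total seconds to the label: (0 × 3600 + 47 × 60 + 35) = 2855.
Frame index = 2855 × 50 + 1 = 142751.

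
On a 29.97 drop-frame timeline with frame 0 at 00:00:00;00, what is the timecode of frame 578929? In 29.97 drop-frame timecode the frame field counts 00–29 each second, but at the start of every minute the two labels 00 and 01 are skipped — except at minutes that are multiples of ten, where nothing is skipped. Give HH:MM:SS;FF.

05:21:56;27

Ten DF minutes hold 17982 frames, so frame 578929 lies in block 32 (frames 575424–593405) with 3505 frames into that block.
The block's first minute is 1800 frames and the rest 1798 each; 3505 frames reaches minute 1, so 32 × 18 + 1 × 2 = 578 labels have been skipped so far.
Adding those back, label number 578929 + 578 = 579507 at 30 labels/s is 19316 s + 27 f = 5 h 21 min 56 s frame 27, i.e. 05:21:56;27.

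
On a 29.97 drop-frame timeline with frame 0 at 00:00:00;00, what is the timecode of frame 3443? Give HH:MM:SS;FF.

00:01:54;25

Each 10-minute DF block holds 10 × 60 × 30 − 9 × 2 = 17982 frames. 3443 ÷ 17982 → 0 full blocks, remainder 3443.
Within the partial block the first minute is 1800 frames and each further minute 1798, so 1 further minute boundary passed. Total skipped labels = 18 × 0 + 2 × 1 = 2.
Non-drop label index = 3443 + 2 = 3445; at 30 labels/s that is 00:01:54:25, i.e. DF 00:01:54;25.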